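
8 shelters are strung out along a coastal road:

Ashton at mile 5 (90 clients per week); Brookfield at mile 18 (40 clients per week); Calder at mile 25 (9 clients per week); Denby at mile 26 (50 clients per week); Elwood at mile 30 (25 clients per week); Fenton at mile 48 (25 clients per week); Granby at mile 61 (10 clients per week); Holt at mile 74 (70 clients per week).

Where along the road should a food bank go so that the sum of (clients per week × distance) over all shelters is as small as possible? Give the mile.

x = 26

For a sum of weighted absolute distances on a line, the optimum is the weighted median (not the mean). Total weight W = 319; half-weight = 159.5.
Sort by position and accumulate weight:
  mile 5 (Ashton, w=90) → cum 90
  mile 18 (Brookfield, w=40) → cum 130
  mile 25 (Calder, w=9) → cum 139
  mile 26 (Denby, w=50) → cum 189  ≥ 159.5 → median here
  mile 30 (Elwood, w=25) → cum 214
  mile 48 (Fenton, w=25) → cum 239
  mile 61 (Granby, w=10) → cum 249
  mile 74 (Holt, w=70) → cum 319
Optimal location: mile 26.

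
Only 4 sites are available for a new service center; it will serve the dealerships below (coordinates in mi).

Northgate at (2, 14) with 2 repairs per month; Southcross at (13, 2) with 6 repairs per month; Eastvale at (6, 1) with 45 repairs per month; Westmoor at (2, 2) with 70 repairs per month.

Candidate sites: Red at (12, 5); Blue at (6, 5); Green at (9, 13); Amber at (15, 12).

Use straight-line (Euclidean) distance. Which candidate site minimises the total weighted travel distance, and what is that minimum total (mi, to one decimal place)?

Total weighted distance at each candidate:
  Red (12, 5): total = 1101.2
  Blue (6, 5): total = 595.4
  Green (9, 13): total = 1553.7
  Amber (15, 12): total = 1875.1
Minimum is at Blue with total 595.4 mi.

Blue, total 595.4 mi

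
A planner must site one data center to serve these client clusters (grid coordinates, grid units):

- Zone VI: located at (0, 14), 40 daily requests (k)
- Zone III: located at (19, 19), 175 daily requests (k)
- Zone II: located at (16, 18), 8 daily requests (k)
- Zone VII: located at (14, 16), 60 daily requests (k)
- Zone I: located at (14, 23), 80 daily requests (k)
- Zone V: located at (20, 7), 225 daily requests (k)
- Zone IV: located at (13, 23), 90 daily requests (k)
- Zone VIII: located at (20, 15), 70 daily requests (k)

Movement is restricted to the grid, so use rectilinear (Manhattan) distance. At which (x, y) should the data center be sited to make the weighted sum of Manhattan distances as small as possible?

Manhattan distance separates: Σwᵢ(|x−xᵢ|+|y−yᵢ|) = Σwᵢ|x−xᵢ| + Σwᵢ|y−yᵢ|, so x and y are optimised independently as 1-D weighted medians.
Total weight W = 748; half = 374.
x-coordinate, sorted with cumulative weight:
  x=0 (Zone VI, w=40) cum 40
  x=13 (Zone IV, w=90) cum 130
  x=14 (Zone VII, w=60) cum 190
  x=14 (Zone I, w=80) cum 270
  x=16 (Zone II, w=8) cum 278
  x=19 (Zone III, w=175) cum 453  ← median
  x=20 (Zone V, w=225) cum 678
  x=20 (Zone VIII, w=70) cum 748
⇒ x* = 19
y-coordinate, sorted with cumulative weight:
  y=7 (Zone V, w=225) cum 225
  y=14 (Zone VI, w=40) cum 265
  y=15 (Zone VIII, w=70) cum 335
  y=16 (Zone VII, w=60) cum 395  ← median
  y=18 (Zone II, w=8) cum 403
  y=19 (Zone III, w=175) cum 578
  y=23 (Zone I, w=80) cum 658
  y=23 (Zone IV, w=90) cum 748
⇒ y* = 16

(19, 16)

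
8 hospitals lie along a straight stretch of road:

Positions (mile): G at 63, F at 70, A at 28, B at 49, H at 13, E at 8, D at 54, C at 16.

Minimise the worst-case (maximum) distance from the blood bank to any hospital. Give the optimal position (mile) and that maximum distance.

The 1-center on a line is the midpoint of the two extreme points: leftmost at 8, rightmost at 70.
Optimal location = (8 + 70)/2 = 39; maximum distance = (70 − 8)/2 = 31.

location 39, max distance 31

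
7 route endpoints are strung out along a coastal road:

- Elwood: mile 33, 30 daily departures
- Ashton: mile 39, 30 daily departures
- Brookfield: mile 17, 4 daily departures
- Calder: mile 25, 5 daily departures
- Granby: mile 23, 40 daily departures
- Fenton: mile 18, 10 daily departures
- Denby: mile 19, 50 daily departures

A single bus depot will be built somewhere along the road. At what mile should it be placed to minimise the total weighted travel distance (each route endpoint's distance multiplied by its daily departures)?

x = 23

For a sum of weighted absolute distances on a line, the optimum is the weighted median (not the mean). Total weight W = 169; half-weight = 84.5.
Sort by position and accumulate weight:
  mile 17 (Brookfield, w=4) → cum 4
  mile 18 (Fenton, w=10) → cum 14
  mile 19 (Denby, w=50) → cum 64
  mile 23 (Granby, w=40) → cum 104  ≥ 84.5 → median here
  mile 25 (Calder, w=5) → cum 109
  mile 33 (Elwood, w=30) → cum 139
  mile 39 (Ashton, w=30) → cum 169
Optimal location: mile 23.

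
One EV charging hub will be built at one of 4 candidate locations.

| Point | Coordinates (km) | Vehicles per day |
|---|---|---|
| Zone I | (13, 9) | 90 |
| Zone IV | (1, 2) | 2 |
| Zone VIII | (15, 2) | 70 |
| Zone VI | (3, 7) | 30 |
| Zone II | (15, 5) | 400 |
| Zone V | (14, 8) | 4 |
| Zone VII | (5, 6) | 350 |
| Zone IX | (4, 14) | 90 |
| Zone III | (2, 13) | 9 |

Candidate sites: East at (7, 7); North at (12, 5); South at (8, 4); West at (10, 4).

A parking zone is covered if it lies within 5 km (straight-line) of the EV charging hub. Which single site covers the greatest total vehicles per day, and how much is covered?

Coverage radius r = 5 km; a point is covered iff (Δx)²+(Δy)² ≤ 5² = 25.
  East (7, 7): covers {Zone VI, Zone VII} → 380
  North (12, 5): covers {Zone I, Zone VIII, Zone II, Zone V} → 564
  South (8, 4): covers {Zone VII} → 350
  West (10, 4): covers {none} → 0
Maximum coverage at North: 564 vehicles per day.

North, covering 564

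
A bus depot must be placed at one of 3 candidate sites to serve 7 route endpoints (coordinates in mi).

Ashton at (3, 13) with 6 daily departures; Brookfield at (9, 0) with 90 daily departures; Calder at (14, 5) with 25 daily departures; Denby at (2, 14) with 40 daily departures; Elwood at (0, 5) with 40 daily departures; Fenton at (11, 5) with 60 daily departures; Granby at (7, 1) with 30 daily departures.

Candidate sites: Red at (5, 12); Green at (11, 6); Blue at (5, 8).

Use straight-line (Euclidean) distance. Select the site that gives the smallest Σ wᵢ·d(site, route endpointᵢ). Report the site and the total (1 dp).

Total weighted distance at each candidate:
  Red (5, 12): total = 2813.8
  Green (11, 6): total = 1887.6
  Blue (5, 8): total = 2196.9
Minimum is at Green with total 1887.6 mi.

Green, total 1887.6 mi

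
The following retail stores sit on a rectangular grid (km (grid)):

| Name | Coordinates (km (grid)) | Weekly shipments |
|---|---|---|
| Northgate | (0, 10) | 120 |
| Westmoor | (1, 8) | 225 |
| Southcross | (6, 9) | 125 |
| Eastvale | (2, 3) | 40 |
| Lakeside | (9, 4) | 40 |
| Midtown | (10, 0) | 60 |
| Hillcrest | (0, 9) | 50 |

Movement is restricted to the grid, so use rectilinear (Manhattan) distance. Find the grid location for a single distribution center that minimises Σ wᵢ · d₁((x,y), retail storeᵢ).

(1, 8)

Manhattan distance separates: Σwᵢ(|x−xᵢ|+|y−yᵢ|) = Σwᵢ|x−xᵢ| + Σwᵢ|y−yᵢ|, so x and y are optimised independently as 1-D weighted medians.
Total weight W = 660; half = 330.
x-coordinate, sorted with cumulative weight:
  x=0 (Northgate, w=120) cum 120
  x=0 (Hillcrest, w=50) cum 170
  x=1 (Westmoor, w=225) cum 395  ← median
  x=2 (Eastvale, w=40) cum 435
  x=6 (Southcross, w=125) cum 560
  x=9 (Lakeside, w=40) cum 600
  x=10 (Midtown, w=60) cum 660
⇒ x* = 1
y-coordinate, sorted with cumulative weight:
  y=0 (Midtown, w=60) cum 60
  y=3 (Eastvale, w=40) cum 100
  y=4 (Lakeside, w=40) cum 140
  y=8 (Westmoor, w=225) cum 365  ← median
  y=9 (Southcross, w=125) cum 490
  y=9 (Hillcrest, w=50) cum 540
  y=10 (Northgate, w=120) cum 660
⇒ y* = 8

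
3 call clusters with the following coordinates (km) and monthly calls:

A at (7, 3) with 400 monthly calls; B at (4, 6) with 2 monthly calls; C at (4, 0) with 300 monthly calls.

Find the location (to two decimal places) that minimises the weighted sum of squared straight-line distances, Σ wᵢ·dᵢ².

The minimiser of Σwᵢ‖p−pᵢ‖² is the weighted centroid p* = (Σwᵢpᵢ)/(Σwᵢ).
Σwᵢ = 702.
Σwᵢxᵢ = 400·7 + 2·4 + 300·4 = 4008.
Σwᵢyᵢ = 400·3 + 2·6 + 300·0 = 1212.
x* = 4008/702 = 5.71, y* = 1212/702 = 1.73.

(5.71, 1.73)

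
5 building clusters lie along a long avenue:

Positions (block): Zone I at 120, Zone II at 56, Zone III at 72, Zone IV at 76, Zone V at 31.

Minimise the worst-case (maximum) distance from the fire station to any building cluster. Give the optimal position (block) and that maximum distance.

The 1-center on a line is the midpoint of the two extreme points: leftmost at 31, rightmost at 120.
Optimal location = (31 + 120)/2 = 75.5; maximum distance = (120 − 31)/2 = 44.5.

location 75.5, max distance 44.5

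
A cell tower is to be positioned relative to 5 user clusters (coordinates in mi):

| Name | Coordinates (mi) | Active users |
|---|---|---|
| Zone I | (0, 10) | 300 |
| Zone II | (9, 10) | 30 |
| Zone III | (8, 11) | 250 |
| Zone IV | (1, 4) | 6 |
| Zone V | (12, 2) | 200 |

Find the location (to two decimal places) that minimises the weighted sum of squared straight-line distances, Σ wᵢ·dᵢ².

(5.95, 8.24)

The minimiser of Σwᵢ‖p−pᵢ‖² is the weighted centroid p* = (Σwᵢpᵢ)/(Σwᵢ).
Σwᵢ = 786.
Σwᵢxᵢ = 300·0 + 30·9 + 250·8 + 6·1 + 200·12 = 4676.
Σwᵢyᵢ = 300·10 + 30·10 + 250·11 + 6·4 + 200·2 = 6474.
x* = 4676/786 = 5.95, y* = 6474/786 = 8.24.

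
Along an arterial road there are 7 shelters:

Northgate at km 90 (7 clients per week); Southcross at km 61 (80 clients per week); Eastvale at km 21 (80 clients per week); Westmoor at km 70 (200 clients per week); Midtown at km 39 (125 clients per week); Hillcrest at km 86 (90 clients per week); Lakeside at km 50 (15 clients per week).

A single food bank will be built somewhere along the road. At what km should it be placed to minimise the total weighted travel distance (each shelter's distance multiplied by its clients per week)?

For a sum of weighted absolute distances on a line, the optimum is the weighted median (not the mean). Total weight W = 597; half-weight = 298.5.
Sort by position and accumulate weight:
  km 21 (Eastvale, w=80) → cum 80
  km 39 (Midtown, w=125) → cum 205
  km 50 (Lakeside, w=15) → cum 220
  km 61 (Southcross, w=80) → cum 300  ≥ 298.5 → median here
  km 70 (Westmoor, w=200) → cum 500
  km 86 (Hillcrest, w=90) → cum 590
  km 90 (Northgate, w=7) → cum 597
Optimal location: km 61.

x = 61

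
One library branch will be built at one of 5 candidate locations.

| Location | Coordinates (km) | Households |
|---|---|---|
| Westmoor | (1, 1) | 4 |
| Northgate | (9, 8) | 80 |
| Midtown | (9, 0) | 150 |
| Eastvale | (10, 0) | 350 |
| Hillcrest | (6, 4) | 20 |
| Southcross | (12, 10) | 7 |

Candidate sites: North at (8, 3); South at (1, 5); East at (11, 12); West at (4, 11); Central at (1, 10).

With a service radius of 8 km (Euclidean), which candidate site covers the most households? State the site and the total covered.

Coverage radius r = 8 km; a point is covered iff (Δx)²+(Δy)² ≤ 8² = 64.
  North (8, 3): covers {Westmoor, Northgate, Midtown, Eastvale, Hillcrest} → 604
  South (1, 5): covers {Westmoor, Hillcrest} → 24
  East (11, 12): covers {Northgate, Southcross} → 87
  West (4, 11): covers {Northgate, Hillcrest} → 100
  Central (1, 10): covers {Hillcrest} → 20
Maximum coverage at North: 604 households.

North, covering 604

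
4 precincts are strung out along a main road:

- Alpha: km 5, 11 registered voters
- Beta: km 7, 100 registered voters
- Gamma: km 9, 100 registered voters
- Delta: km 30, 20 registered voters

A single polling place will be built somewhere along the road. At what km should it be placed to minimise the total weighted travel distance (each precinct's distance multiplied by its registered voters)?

x = 9

For a sum of weighted absolute distances on a line, the optimum is the weighted median (not the mean). Total weight W = 231; half-weight = 115.5.
Sort by position and accumulate weight:
  km 5 (Alpha, w=11) → cum 11
  km 7 (Beta, w=100) → cum 111
  km 9 (Gamma, w=100) → cum 211  ≥ 115.5 → median here
  km 30 (Delta, w=20) → cum 231
Optimal location: km 9.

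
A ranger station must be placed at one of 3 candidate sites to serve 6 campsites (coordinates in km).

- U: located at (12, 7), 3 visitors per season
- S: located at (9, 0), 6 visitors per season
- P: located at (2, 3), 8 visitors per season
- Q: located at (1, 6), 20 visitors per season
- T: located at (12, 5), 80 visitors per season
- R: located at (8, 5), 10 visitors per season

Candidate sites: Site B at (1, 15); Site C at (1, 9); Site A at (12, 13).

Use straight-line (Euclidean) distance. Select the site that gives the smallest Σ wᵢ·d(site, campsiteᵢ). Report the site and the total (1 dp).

Total weighted distance at each candidate:
  Site B (1, 15): total = 1730.5
  Site C (1, 9): total = 1231.5
  Site A (12, 13): total = 1201.4
Minimum is at Site A with total 1201.4 km.

Site A, total 1201.4 km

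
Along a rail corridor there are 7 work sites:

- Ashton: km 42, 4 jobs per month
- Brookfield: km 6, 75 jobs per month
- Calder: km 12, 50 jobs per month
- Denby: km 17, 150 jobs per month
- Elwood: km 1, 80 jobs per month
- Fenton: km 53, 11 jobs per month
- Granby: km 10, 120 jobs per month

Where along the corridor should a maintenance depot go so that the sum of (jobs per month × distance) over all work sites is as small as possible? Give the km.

For a sum of weighted absolute distances on a line, the optimum is the weighted median (not the mean). Total weight W = 490; half-weight = 245.
Sort by position and accumulate weight:
  km 1 (Elwood, w=80) → cum 80
  km 6 (Brookfield, w=75) → cum 155
  km 10 (Granby, w=120) → cum 275  ≥ 245 → median here
  km 12 (Calder, w=50) → cum 325
  km 17 (Denby, w=150) → cum 475
  km 42 (Ashton, w=4) → cum 479
  km 53 (Fenton, w=11) → cum 490
Optimal location: km 10.

x = 10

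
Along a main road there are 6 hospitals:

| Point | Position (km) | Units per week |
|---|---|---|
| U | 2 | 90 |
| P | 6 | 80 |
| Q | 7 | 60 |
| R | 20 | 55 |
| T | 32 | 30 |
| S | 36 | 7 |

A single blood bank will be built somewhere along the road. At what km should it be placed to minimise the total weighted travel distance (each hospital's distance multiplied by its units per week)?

x = 6

For a sum of weighted absolute distances on a line, the optimum is the weighted median (not the mean). Total weight W = 322; half-weight = 161.
Sort by position and accumulate weight:
  km 2 (U, w=90) → cum 90
  km 6 (P, w=80) → cum 170  ≥ 161 → median here
  km 7 (Q, w=60) → cum 230
  km 20 (R, w=55) → cum 285
  km 32 (T, w=30) → cum 315
  km 36 (S, w=7) → cum 322
Optimal location: km 6.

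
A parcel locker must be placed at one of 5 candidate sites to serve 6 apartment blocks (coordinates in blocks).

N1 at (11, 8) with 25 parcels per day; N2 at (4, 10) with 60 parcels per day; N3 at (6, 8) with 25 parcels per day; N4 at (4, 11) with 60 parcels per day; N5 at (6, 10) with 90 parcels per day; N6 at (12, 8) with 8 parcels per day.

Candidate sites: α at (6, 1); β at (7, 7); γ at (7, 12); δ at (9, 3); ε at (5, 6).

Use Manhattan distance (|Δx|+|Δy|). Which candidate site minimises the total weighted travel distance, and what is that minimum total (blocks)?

Total weighted distance at each candidate:
  α (6, 1): total = 2769
  β (7, 7): total = 1363
  γ (7, 12): total = 1207
  δ (9, 3): total = 2839
  ε (5, 6): total = 1457
Minimum is at γ with total 1207 blocks.

γ, total 1207 blocks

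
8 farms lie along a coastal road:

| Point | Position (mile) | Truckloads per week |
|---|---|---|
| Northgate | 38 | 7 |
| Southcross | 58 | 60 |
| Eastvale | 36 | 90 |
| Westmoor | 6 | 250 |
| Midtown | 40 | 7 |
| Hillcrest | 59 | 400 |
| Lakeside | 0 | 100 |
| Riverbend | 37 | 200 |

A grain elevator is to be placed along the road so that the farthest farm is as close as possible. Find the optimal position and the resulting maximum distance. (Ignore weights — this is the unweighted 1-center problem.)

The 1-center on a line is the midpoint of the two extreme points: leftmost at 0, rightmost at 59.
Optimal location = (0 + 59)/2 = 29.5; maximum distance = (59 − 0)/2 = 29.5.

location 29.5, max distance 29.5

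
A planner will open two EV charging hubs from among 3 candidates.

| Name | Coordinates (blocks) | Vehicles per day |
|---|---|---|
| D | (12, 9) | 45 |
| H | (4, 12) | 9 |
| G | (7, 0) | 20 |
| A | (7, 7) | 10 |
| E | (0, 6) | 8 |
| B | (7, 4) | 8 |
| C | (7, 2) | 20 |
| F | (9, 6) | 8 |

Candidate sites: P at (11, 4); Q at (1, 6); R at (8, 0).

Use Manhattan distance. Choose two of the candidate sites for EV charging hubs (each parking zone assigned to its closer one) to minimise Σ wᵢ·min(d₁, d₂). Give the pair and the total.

{P, R}, total 723

Evaluate every pair (each demand assigned to the nearer of the two):
  {P, R}: total = 723
  {P, Q}: total = 773
  {Q, R}: total = 920
Best pair: {P, R} with total 723.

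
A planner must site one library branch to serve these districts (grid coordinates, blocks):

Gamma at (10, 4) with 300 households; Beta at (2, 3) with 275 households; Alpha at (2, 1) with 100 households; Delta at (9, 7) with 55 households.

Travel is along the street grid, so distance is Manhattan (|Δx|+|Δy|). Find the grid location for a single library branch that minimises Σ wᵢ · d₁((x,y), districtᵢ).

(2, 3)

Manhattan distance separates: Σwᵢ(|x−xᵢ|+|y−yᵢ|) = Σwᵢ|x−xᵢ| + Σwᵢ|y−yᵢ|, so x and y are optimised independently as 1-D weighted medians.
Total weight W = 730; half = 365.
x-coordinate, sorted with cumulative weight:
  x=2 (Beta, w=275) cum 275
  x=2 (Alpha, w=100) cum 375  ← median
  x=9 (Delta, w=55) cum 430
  x=10 (Gamma, w=300) cum 730
⇒ x* = 2
y-coordinate, sorted with cumulative weight:
  y=1 (Alpha, w=100) cum 100
  y=3 (Beta, w=275) cum 375  ← median
  y=4 (Gamma, w=300) cum 675
  y=7 (Delta, w=55) cum 730
⇒ y* = 3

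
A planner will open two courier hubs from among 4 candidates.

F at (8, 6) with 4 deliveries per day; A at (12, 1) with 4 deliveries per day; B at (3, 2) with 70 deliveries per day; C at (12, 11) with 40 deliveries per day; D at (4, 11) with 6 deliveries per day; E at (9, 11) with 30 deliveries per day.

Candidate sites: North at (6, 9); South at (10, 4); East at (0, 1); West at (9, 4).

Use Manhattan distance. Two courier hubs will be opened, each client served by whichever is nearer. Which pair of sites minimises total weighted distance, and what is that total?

{North, East}, total 842

Evaluate every pair (each demand assigned to the nearer of the two):
  {North, East}: total = 842
  {South, East}: total = 994
  {East, West}: total = 998
  {North, West}: total = 1090
  {North, South}: total = 1160
  {South, West}: total = 1234
Best pair: {North, East} with total 842.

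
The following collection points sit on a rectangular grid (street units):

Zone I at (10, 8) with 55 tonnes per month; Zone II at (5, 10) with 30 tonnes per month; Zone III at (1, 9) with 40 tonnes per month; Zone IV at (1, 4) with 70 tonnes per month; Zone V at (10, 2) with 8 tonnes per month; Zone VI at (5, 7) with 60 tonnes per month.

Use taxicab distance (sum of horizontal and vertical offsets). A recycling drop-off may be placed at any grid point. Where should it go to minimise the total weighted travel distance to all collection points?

(5, 7)

Manhattan distance separates: Σwᵢ(|x−xᵢ|+|y−yᵢ|) = Σwᵢ|x−xᵢ| + Σwᵢ|y−yᵢ|, so x and y are optimised independently as 1-D weighted medians.
Total weight W = 263; half = 131.5.
x-coordinate, sorted with cumulative weight:
  x=1 (Zone III, w=40) cum 40
  x=1 (Zone IV, w=70) cum 110
  x=5 (Zone II, w=30) cum 140  ← median
  x=5 (Zone VI, w=60) cum 200
  x=10 (Zone I, w=55) cum 255
  x=10 (Zone V, w=8) cum 263
⇒ x* = 5
y-coordinate, sorted with cumulative weight:
  y=2 (Zone V, w=8) cum 8
  y=4 (Zone IV, w=70) cum 78
  y=7 (Zone VI, w=60) cum 138  ← median
  y=8 (Zone I, w=55) cum 193
  y=9 (Zone III, w=40) cum 233
  y=10 (Zone II, w=30) cum 263
⇒ y* = 7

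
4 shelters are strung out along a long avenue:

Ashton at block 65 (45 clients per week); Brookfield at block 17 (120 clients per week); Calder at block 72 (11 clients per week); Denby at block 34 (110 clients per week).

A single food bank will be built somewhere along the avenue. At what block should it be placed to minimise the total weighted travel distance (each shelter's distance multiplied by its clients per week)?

For a sum of weighted absolute distances on a line, the optimum is the weighted median (not the mean). Total weight W = 286; half-weight = 143.
Sort by position and accumulate weight:
  block 17 (Brookfield, w=120) → cum 120
  block 34 (Denby, w=110) → cum 230  ≥ 143 → median here
  block 65 (Ashton, w=45) → cum 275
  block 72 (Calder, w=11) → cum 286
Optimal location: block 34.

x = 34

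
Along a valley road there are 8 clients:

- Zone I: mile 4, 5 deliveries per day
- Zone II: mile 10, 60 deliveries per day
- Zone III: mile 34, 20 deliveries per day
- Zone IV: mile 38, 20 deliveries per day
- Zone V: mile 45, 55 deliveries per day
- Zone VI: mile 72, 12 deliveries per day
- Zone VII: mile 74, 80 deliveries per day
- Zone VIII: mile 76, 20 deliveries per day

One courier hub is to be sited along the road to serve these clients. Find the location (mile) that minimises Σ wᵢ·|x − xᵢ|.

x = 45

For a sum of weighted absolute distances on a line, the optimum is the weighted median (not the mean). Total weight W = 272; half-weight = 136.
Sort by position and accumulate weight:
  mile 4 (Zone I, w=5) → cum 5
  mile 10 (Zone II, w=60) → cum 65
  mile 34 (Zone III, w=20) → cum 85
  mile 38 (Zone IV, w=20) → cum 105
  mile 45 (Zone V, w=55) → cum 160  ≥ 136 → median here
  mile 72 (Zone VI, w=12) → cum 172
  mile 74 (Zone VII, w=80) → cum 252
  mile 76 (Zone VIII, w=20) → cum 272
Optimal location: mile 45.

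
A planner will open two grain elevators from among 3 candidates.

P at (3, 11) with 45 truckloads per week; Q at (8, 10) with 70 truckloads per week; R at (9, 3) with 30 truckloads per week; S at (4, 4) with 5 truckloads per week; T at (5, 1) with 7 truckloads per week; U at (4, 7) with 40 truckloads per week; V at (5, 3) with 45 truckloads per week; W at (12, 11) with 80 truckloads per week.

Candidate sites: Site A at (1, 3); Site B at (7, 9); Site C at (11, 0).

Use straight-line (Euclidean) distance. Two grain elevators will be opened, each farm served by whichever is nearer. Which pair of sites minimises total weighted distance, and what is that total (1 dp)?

{Site A, Site B}, total 1292.1

Evaluate every pair (each demand assigned to the nearer of the two):
  {Site A, Site B}: total = 1292.1
  {Site B, Site C}: total = 1339.8
  {Site A, Site C}: total = 2483.0
Best pair: {Site A, Site B} with total 1292.1.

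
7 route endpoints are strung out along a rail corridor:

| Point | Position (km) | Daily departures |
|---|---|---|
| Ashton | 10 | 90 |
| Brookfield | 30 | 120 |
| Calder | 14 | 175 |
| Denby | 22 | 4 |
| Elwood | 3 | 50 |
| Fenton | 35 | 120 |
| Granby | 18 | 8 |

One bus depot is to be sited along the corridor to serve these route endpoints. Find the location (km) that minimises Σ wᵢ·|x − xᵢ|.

For a sum of weighted absolute distances on a line, the optimum is the weighted median (not the mean). Total weight W = 567; half-weight = 283.5.
Sort by position and accumulate weight:
  km 3 (Elwood, w=50) → cum 50
  km 10 (Ashton, w=90) → cum 140
  km 14 (Calder, w=175) → cum 315  ≥ 283.5 → median here
  km 18 (Granby, w=8) → cum 323
  km 22 (Denby, w=4) → cum 327
  km 30 (Brookfield, w=120) → cum 447
  km 35 (Fenton, w=120) → cum 567
Optimal location: km 14.

x = 14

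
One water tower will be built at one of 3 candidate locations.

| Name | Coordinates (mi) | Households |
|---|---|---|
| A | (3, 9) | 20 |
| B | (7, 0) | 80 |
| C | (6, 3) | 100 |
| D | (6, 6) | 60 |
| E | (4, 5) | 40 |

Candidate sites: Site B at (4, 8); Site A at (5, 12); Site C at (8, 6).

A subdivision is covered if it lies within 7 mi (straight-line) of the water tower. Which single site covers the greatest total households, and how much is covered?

Coverage radius r = 7 mi; a point is covered iff (Δx)²+(Δy)² ≤ 7² = 49.
  Site B (4, 8): covers {A, C, D, E} → 220
  Site A (5, 12): covers {A, D} → 80
  Site C (8, 6): covers {A, B, C, D, E} → 300
Maximum coverage at Site C: 300 households.

Site C, covering 300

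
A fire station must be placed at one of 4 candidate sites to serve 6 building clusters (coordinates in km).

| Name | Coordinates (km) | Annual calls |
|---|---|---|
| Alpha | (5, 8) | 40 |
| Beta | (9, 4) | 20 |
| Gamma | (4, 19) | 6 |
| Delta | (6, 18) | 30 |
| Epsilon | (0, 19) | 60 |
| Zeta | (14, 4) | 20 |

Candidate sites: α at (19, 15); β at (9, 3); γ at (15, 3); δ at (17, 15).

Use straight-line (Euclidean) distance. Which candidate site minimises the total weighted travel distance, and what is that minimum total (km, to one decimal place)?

β, total 2039.0 km

Total weighted distance at each candidate:
  α (19, 15): total = 2823.5
  β (9, 3): total = 2039.0
  γ (15, 3): total = 2554.3
  δ (17, 15): total = 2527.3
Minimum is at β with total 2039.0 km.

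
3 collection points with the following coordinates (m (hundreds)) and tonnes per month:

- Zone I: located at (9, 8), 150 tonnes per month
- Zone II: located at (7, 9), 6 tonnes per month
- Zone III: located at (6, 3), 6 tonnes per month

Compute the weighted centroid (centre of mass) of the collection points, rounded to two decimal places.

(8.81, 7.85)

The minimiser of Σwᵢ‖p−pᵢ‖² is the weighted centroid p* = (Σwᵢpᵢ)/(Σwᵢ).
Σwᵢ = 162.
Σwᵢxᵢ = 150·9 + 6·7 + 6·6 = 1428.
Σwᵢyᵢ = 150·8 + 6·9 + 6·3 = 1272.
x* = 1428/162 = 8.81, y* = 1272/162 = 7.85.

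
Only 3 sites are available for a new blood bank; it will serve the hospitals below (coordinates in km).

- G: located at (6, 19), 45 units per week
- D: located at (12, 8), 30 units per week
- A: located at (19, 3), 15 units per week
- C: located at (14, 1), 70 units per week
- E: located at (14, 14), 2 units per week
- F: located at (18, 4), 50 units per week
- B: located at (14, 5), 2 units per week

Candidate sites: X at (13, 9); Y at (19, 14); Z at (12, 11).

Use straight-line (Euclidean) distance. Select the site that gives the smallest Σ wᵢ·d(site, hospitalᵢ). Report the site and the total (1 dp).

X, total 1655.4 km

Total weighted distance at each candidate:
  X (13, 9): total = 1655.4
  Y (19, 14): total = 2576.4
  Z (12, 11): total = 1894.2
Minimum is at X with total 1655.4 km.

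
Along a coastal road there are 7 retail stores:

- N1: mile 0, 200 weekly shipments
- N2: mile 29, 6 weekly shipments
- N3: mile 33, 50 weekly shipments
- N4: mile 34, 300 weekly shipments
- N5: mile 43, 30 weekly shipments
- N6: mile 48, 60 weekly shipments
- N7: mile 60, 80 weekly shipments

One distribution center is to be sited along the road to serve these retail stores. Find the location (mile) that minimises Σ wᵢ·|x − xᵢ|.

x = 34

For a sum of weighted absolute distances on a line, the optimum is the weighted median (not the mean). Total weight W = 726; half-weight = 363.
Sort by position and accumulate weight:
  mile 0 (N1, w=200) → cum 200
  mile 29 (N2, w=6) → cum 206
  mile 33 (N3, w=50) → cum 256
  mile 34 (N4, w=300) → cum 556  ≥ 363 → median here
  mile 43 (N5, w=30) → cum 586
  mile 48 (N6, w=60) → cum 646
  mile 60 (N7, w=80) → cum 726
Optimal location: mile 34.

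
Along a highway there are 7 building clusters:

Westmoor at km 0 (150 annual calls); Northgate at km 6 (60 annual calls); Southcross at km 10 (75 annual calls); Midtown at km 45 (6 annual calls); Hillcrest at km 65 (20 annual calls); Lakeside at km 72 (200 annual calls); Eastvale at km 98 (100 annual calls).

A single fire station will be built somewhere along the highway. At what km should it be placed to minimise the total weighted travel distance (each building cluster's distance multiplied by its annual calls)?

x = 65

For a sum of weighted absolute distances on a line, the optimum is the weighted median (not the mean). Total weight W = 611; half-weight = 305.5.
Sort by position and accumulate weight:
  km 0 (Westmoor, w=150) → cum 150
  km 6 (Northgate, w=60) → cum 210
  km 10 (Southcross, w=75) → cum 285
  km 45 (Midtown, w=6) → cum 291
  km 65 (Hillcrest, w=20) → cum 311  ≥ 305.5 → median here
  km 72 (Lakeside, w=200) → cum 511
  km 98 (Eastvale, w=100) → cum 611
Optimal location: km 65.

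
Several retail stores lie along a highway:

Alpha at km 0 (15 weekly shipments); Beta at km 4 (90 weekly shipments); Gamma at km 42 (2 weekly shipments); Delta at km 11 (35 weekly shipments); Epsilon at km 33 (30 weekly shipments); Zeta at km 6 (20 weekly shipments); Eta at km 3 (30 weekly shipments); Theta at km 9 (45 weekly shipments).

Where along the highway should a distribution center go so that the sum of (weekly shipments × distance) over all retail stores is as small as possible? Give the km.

x = 4

For a sum of weighted absolute distances on a line, the optimum is the weighted median (not the mean). Total weight W = 267; half-weight = 133.5.
Sort by position and accumulate weight:
  km 0 (Alpha, w=15) → cum 15
  km 3 (Eta, w=30) → cum 45
  km 4 (Beta, w=90) → cum 135  ≥ 133.5 → median here
  km 6 (Zeta, w=20) → cum 155
  km 9 (Theta, w=45) → cum 200
  km 11 (Delta, w=35) → cum 235
  km 33 (Epsilon, w=30) → cum 265
  km 42 (Gamma, w=2) → cum 267
Optimal location: km 4.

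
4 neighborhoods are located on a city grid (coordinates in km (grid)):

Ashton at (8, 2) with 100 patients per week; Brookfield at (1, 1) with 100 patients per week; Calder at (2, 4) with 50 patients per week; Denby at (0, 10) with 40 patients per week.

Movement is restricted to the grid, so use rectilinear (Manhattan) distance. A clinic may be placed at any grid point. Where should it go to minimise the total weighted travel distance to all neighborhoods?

(2, 2)

Manhattan distance separates: Σwᵢ(|x−xᵢ|+|y−yᵢ|) = Σwᵢ|x−xᵢ| + Σwᵢ|y−yᵢ|, so x and y are optimised independently as 1-D weighted medians.
Total weight W = 290; half = 145.
x-coordinate, sorted with cumulative weight:
  x=0 (Denby, w=40) cum 40
  x=1 (Brookfield, w=100) cum 140
  x=2 (Calder, w=50) cum 190  ← median
  x=8 (Ashton, w=100) cum 290
⇒ x* = 2
y-coordinate, sorted with cumulative weight:
  y=1 (Brookfield, w=100) cum 100
  y=2 (Ashton, w=100) cum 200  ← median
  y=4 (Calder, w=50) cum 250
  y=10 (Denby, w=40) cum 290
⇒ y* = 2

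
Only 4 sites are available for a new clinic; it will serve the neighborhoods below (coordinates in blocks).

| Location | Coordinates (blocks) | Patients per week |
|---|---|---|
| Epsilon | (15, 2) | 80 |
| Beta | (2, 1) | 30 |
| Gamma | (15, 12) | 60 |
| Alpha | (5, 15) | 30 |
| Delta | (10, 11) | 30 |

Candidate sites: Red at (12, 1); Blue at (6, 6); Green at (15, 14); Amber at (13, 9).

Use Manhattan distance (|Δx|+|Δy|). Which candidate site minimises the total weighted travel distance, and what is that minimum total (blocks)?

Amber, total 2160 blocks

Total weighted distance at each candidate:
  Red (12, 1): total = 2450
  Blue (6, 6): total = 2780
  Green (15, 14): total = 2430
  Amber (13, 9): total = 2160
Minimum is at Amber with total 2160 blocks.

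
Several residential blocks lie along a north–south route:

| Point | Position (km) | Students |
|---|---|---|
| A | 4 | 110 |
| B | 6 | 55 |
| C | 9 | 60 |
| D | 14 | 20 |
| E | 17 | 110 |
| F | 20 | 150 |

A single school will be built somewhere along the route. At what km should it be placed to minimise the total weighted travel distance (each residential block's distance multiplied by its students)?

x = 17

For a sum of weighted absolute distances on a line, the optimum is the weighted median (not the mean). Total weight W = 505; half-weight = 252.5.
Sort by position and accumulate weight:
  km 4 (A, w=110) → cum 110
  km 6 (B, w=55) → cum 165
  km 9 (C, w=60) → cum 225
  km 14 (D, w=20) → cum 245
  km 17 (E, w=110) → cum 355  ≥ 252.5 → median here
  km 20 (F, w=150) → cum 505
Optimal location: km 17.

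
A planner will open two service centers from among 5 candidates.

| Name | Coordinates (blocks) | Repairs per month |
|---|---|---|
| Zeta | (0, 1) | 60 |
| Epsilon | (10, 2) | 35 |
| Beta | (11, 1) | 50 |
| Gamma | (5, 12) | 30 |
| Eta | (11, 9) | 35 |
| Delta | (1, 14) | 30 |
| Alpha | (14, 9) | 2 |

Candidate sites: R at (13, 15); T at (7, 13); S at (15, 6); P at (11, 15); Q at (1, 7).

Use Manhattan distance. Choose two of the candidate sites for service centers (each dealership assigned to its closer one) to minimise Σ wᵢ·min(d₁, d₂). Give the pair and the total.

Evaluate every pair (each demand assigned to the nearer of the two):
  {S, Q}: total = 1918
  {T, Q}: total = 2312
  {P, Q}: total = 2318
  {T, S}: total = 2458
  {R, Q}: total = 2484
  {S, P}: total = 2783
  {T, P}: total = 2858
  {R, S}: total = 2938
  {R, T}: total = 3024
  {R, P}: total = 3514
Best pair: {S, Q} with total 1918.

{S, Q}, total 1918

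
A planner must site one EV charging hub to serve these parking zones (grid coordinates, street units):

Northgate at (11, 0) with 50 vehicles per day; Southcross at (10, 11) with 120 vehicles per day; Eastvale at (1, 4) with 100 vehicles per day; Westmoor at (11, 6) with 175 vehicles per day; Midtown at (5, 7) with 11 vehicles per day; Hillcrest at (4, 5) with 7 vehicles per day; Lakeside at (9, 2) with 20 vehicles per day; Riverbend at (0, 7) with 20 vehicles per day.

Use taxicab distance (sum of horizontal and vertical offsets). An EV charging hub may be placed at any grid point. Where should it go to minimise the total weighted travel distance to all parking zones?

(10, 6)

Manhattan distance separates: Σwᵢ(|x−xᵢ|+|y−yᵢ|) = Σwᵢ|x−xᵢ| + Σwᵢ|y−yᵢ|, so x and y are optimised independently as 1-D weighted medians.
Total weight W = 503; half = 251.5.
x-coordinate, sorted with cumulative weight:
  x=0 (Riverbend, w=20) cum 20
  x=1 (Eastvale, w=100) cum 120
  x=4 (Hillcrest, w=7) cum 127
  x=5 (Midtown, w=11) cum 138
  x=9 (Lakeside, w=20) cum 158
  x=10 (Southcross, w=120) cum 278  ← median
  x=11 (Northgate, w=50) cum 328
  x=11 (Westmoor, w=175) cum 503
⇒ x* = 10
y-coordinate, sorted with cumulative weight:
  y=0 (Northgate, w=50) cum 50
  y=2 (Lakeside, w=20) cum 70
  y=4 (Eastvale, w=100) cum 170
  y=5 (Hillcrest, w=7) cum 177
  y=6 (Westmoor, w=175) cum 352  ← median
  y=7 (Midtown, w=11) cum 363
  y=7 (Riverbend, w=20) cum 383
  y=11 (Southcross, w=120) cum 503
⇒ y* = 6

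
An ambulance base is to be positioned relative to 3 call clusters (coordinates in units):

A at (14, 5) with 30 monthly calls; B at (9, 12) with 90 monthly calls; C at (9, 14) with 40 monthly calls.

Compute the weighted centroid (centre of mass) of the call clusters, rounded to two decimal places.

The minimiser of Σwᵢ‖p−pᵢ‖² is the weighted centroid p* = (Σwᵢpᵢ)/(Σwᵢ).
Σwᵢ = 160.
Σwᵢxᵢ = 30·14 + 90·9 + 40·9 = 1590.
Σwᵢyᵢ = 30·5 + 90·12 + 40·14 = 1790.
x* = 1590/160 = 9.94, y* = 1790/160 = 11.19.

(9.94, 11.19)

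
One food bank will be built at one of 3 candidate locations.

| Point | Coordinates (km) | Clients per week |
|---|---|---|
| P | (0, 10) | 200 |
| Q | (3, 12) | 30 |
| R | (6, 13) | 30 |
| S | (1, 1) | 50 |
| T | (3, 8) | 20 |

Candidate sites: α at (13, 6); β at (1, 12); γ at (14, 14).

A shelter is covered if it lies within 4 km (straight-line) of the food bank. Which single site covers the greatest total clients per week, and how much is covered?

Coverage radius r = 4 km; a point is covered iff (Δx)²+(Δy)² ≤ 4² = 16.
  α (13, 6): covers {none} → 0
  β (1, 12): covers {P, Q} → 230
  γ (14, 14): covers {none} → 0
Maximum coverage at β: 230 clients per week.

β, covering 230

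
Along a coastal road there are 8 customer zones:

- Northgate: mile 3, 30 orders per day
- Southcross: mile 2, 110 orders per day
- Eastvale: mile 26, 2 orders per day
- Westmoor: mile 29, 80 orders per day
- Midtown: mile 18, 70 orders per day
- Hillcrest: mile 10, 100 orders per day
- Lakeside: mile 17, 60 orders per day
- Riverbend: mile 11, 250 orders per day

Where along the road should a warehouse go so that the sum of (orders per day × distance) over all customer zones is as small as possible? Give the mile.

For a sum of weighted absolute distances on a line, the optimum is the weighted median (not the mean). Total weight W = 702; half-weight = 351.
Sort by position and accumulate weight:
  mile 2 (Southcross, w=110) → cum 110
  mile 3 (Northgate, w=30) → cum 140
  mile 10 (Hillcrest, w=100) → cum 240
  mile 11 (Riverbend, w=250) → cum 490  ≥ 351 → median here
  mile 17 (Lakeside, w=60) → cum 550
  mile 18 (Midtown, w=70) → cum 620
  mile 26 (Eastvale, w=2) → cum 622
  mile 29 (Westmoor, w=80) → cum 702
Optimal location: mile 11.

x = 11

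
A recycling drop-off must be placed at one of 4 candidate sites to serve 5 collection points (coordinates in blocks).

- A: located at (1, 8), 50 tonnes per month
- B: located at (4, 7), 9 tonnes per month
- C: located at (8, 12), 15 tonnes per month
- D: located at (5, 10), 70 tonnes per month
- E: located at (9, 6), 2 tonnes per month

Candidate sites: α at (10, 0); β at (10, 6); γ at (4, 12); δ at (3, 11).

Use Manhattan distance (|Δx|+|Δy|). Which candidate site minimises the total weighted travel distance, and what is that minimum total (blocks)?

Total weighted distance at each candidate:
  α (10, 0): total = 2241
  β (10, 6): total = 1365
  γ (4, 12): total = 687
  δ (3, 11): total = 617
Minimum is at δ with total 617 blocks.

δ, total 617 blocks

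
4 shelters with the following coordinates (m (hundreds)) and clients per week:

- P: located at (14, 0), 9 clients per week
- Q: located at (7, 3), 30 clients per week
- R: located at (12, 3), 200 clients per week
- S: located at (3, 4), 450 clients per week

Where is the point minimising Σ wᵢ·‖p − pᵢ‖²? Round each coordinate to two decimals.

(5.93, 3.61)

The minimiser of Σwᵢ‖p−pᵢ‖² is the weighted centroid p* = (Σwᵢpᵢ)/(Σwᵢ).
Σwᵢ = 689.
Σwᵢxᵢ = 9·14 + 30·7 + 200·12 + 450·3 = 4086.
Σwᵢyᵢ = 9·0 + 30·3 + 200·3 + 450·4 = 2490.
x* = 4086/689 = 5.93, y* = 2490/689 = 3.61.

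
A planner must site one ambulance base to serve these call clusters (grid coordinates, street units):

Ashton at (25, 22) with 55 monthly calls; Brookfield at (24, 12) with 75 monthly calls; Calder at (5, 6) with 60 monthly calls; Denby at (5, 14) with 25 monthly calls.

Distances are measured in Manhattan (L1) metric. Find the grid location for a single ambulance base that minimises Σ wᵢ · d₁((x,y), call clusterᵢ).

Manhattan distance separates: Σwᵢ(|x−xᵢ|+|y−yᵢ|) = Σwᵢ|x−xᵢ| + Σwᵢ|y−yᵢ|, so x and y are optimised independently as 1-D weighted medians.
Total weight W = 215; half = 107.5.
x-coordinate, sorted with cumulative weight:
  x=5 (Calder, w=60) cum 60
  x=5 (Denby, w=25) cum 85
  x=24 (Brookfield, w=75) cum 160  ← median
  x=25 (Ashton, w=55) cum 215
⇒ x* = 24
y-coordinate, sorted with cumulative weight:
  y=6 (Calder, w=60) cum 60
  y=12 (Brookfield, w=75) cum 135  ← median
  y=14 (Denby, w=25) cum 160
  y=22 (Ashton, w=55) cum 215
⇒ y* = 12

(24, 12)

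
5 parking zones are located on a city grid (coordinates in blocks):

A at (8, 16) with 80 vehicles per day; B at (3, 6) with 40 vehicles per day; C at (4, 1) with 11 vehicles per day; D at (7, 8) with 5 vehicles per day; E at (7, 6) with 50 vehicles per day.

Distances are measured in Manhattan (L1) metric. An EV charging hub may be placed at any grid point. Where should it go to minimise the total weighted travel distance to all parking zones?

Manhattan distance separates: Σwᵢ(|x−xᵢ|+|y−yᵢ|) = Σwᵢ|x−xᵢ| + Σwᵢ|y−yᵢ|, so x and y are optimised independently as 1-D weighted medians.
Total weight W = 186; half = 93.
x-coordinate, sorted with cumulative weight:
  x=3 (B, w=40) cum 40
  x=4 (C, w=11) cum 51
  x=7 (D, w=5) cum 56
  x=7 (E, w=50) cum 106  ← median
  x=8 (A, w=80) cum 186
⇒ x* = 7
y-coordinate, sorted with cumulative weight:
  y=1 (C, w=11) cum 11
  y=6 (B, w=40) cum 51
  y=6 (E, w=50) cum 101  ← median
  y=8 (D, w=5) cum 106
  y=16 (A, w=80) cum 186
⇒ y* = 6

(7, 6)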